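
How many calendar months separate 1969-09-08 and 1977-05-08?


From September 1969 to May 1977
8 years * 12 = 96 months, minus 4 months = 92

92 months


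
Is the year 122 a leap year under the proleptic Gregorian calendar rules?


Gregorian leap year rule: divisible by 4, but not by 100, unless also by 400.
122 is not divisible by 4 -> not a leap year

No


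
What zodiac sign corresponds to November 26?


Date: November 26
Conventional tropical zodiac dates: Sagittarius from November 22 onward; Capricorn starts December 22
November 26 falls within the Sagittarius range

Sagittarius


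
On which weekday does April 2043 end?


April 2043 has 30 days
Anchor: Jan 1, 2043. With p = 2043 - 1 = 2042: (p + p//4 - p//100 + p//400) mod 7 = (2042 + 510 - 20 + 5) mod 7 = 2537 mod 7 = 3 -> Thursday (Mon=0 ... Sun=6)
Days before April (Jan-Mar): 90; April 1 index = (3 + 90) mod 7 = 2 -> Wednesday
Last day offset: 30 - 1 = 29 days
Weekday index = (2 + 29) mod 7 = 3

Thursday, April 30


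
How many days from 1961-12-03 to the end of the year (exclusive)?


Day of year: 337 of 365
Remaining = 365 - 337

28 days


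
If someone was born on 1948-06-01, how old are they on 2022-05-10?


Birth: 1948-06-01
Reference: 2022-05-10
Year difference: 2022 - 1948 = 74
Birthday not yet reached in 2022, subtract 1

73 years old


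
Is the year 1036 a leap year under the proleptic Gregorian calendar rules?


Gregorian leap year rule: divisible by 4, but not by 100, unless also by 400.
1036 is divisible by 4 but not 100 -> leap year

Yes


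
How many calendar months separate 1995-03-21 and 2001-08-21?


From March 1995 to August 2001
6 years * 12 = 72 months, plus 5 months = 77

77 months


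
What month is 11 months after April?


April is month 4
4 + 11 = 15; wrap: 15 - 12 = 3

March


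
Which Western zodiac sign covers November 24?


Date: November 24
Conventional tropical zodiac dates: Sagittarius from November 22 onward; Capricorn starts December 22
November 24 falls within the Sagittarius range

Sagittarius


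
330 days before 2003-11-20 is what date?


Start: 2003-11-20, subtract 330 days
Back 20 days from November 20 reaches October 31, 2003 -> 310 left
October 2003 has 31 days -> back to September 30, 2003 -> 279 left
September 2003 has 30 days -> back to August 31, 2003 -> 249 left
August 2003 has 31 days -> back to July 31, 2003 -> 218 left
July 2003 has 31 days -> back to June 30, 2003 -> 187 left
June 2003 has 30 days -> back to May 31, 2003 -> 157 left
May 2003 has 31 days -> back to April 30, 2003 -> 126 left
April 2003 has 30 days -> back to March 31, 2003 -> 96 left
March 2003 has 31 days -> back to February 28, 2003 -> 65 left
February 2003 has 28 days -> back to January 31, 2003 -> 37 left
January 2003 has 31 days -> back to December 31, 2002 -> 6 left
December 2002: 31 - 6 = 25 -> lands on December 25

Result: 2002-12-25


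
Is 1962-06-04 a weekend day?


Anchor: Jan 1, 1962. With p = 1962 - 1 = 1961: (p + p//4 - p//100 + p//400) mod 7 = (1961 + 490 - 19 + 4) mod 7 = 2436 mod 7 = 0 -> Monday (Mon=0 ... Sun=6)
Day of year: 155; offset = 154
Weekday index = (0 + 154) mod 7 = 0 -> Monday
Weekend days: Saturday, Sunday

No


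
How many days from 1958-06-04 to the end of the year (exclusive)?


Day of year: 155 of 365
Remaining = 365 - 155

210 days


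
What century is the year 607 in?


Century = (year - 1) // 100 + 1
= (607 - 1) // 100 + 1
= 606 // 100 + 1
= 6 + 1

7th century


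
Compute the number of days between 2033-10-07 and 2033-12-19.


From 2033-10-07 to 2033-12-19
2033-10-07: days before October = 31 + 28 + 31 + 30 + 31 + 30 + 31 + 31 + 30 = 273 (2033 is not a leap year); day of year = 273 + 7 = 280
2033-12-19: days before December = 31 + 28 + 31 + 30 + 31 + 30 + 31 + 31 + 30 + 31 + 30 = 334 (2033 is not a leap year); day of year = 334 + 19 = 353
Same year: 353 - 280 = 73

73 days


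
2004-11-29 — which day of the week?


Date: November 29, 2004
Anchor: Jan 1, 2004. With p = 2004 - 1 = 2003: (p + p//4 - p//100 + p//400) mod 7 = (2003 + 500 - 20 + 5) mod 7 = 2488 mod 7 = 3 -> Thursday (Mon=0 ... Sun=6)
Days before November (Jan-Oct): 305; offset = 305 + 29 - 1 = 333
Weekday index = (3 + 333) mod 7 = 0

Day of the week: Monday


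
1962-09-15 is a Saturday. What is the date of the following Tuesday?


Current: Saturday
Target: Tuesday
Days ahead: 3

Next Tuesday: 1962-09-18


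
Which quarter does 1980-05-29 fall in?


Month: May (month 5)
Q1: Jan-Mar, Q2: Apr-Jun, Q3: Jul-Sep, Q4: Oct-Dec

Q2


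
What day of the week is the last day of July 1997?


July 1997 has 31 days
Anchor: Jan 1, 1997. With p = 1997 - 1 = 1996: (p + p//4 - p//100 + p//400) mod 7 = (1996 + 499 - 19 + 4) mod 7 = 2480 mod 7 = 2 -> Wednesday (Mon=0 ... Sun=6)
Days before July (Jan-Jun): 181; July 1 index = (2 + 181) mod 7 = 1 -> Tuesday
Last day offset: 31 - 1 = 30 days
Weekday index = (1 + 30) mod 7 = 3

Thursday, July 31


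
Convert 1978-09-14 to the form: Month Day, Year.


ISO 1978-09-14 parses as year=1978, month=09, day=14
Month 9 -> September

September 14, 1978


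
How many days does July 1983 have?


July 1983

31 days


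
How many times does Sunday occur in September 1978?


September 1978 has 30 days
Anchor: Jan 1, 1978. With p = 1978 - 1 = 1977: (p + p//4 - p//100 + p//400) mod 7 = (1977 + 494 - 19 + 4) mod 7 = 2456 mod 7 = 6 -> Sunday (Mon=0 ... Sun=6)
Days before September (Jan-Aug): 243; September 1 index = (6 + 243) mod 7 = 4 -> Friday
First Sunday is September 3
Sundays: 3, 10, 17, 24

4 Sundays


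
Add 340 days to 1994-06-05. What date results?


Start: 1994-06-05, add 340 days
June 1994 has 30 days: 30 - 5 = 25 days to June 30 -> 315 left
July 1994 has 31 days -> 284 left
August 1994 has 31 days -> 253 left
September 1994 has 30 days -> 223 left
October 1994 has 31 days -> 192 left
November 1994 has 30 days -> 162 left
December 1994 has 31 days -> 131 left
January 1995 has 31 days -> 100 left
February 1995 has 28 days -> 72 left
March 1995 has 31 days -> 41 left
April 1995 has 30 days -> 11 left
May 1995: 11 <= 31 -> lands on May 11

Result: 1995-05-11


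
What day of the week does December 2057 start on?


Target: December 1, 2057
Anchor: Jan 1, 2057. With p = 2057 - 1 = 2056: (p + p//4 - p//100 + p//400) mod 7 = (2056 + 514 - 20 + 5) mod 7 = 2555 mod 7 = 0 -> Monday (Mon=0 ... Sun=6)
Days before December (Jan-Nov): 334 days
Weekday index = (0 + 334) mod 7 = 5

Saturday


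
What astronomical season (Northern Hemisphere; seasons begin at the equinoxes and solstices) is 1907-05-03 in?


Date: May 3
Astronomical Spring (approx.; exact equinox/solstice day varies by year): March 20 to June 20
May 3 falls within the Spring window

Spring


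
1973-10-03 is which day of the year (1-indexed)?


Date: October 3, 1973
Days in months 1 through 9: 273
Plus 3 days in October

Day of year: 276


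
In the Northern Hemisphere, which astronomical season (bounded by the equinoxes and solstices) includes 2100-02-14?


Date: February 14
Astronomical Winter (approx.; exact equinox/solstice day varies by year): December 21 to March 19
February 14 falls within the Winter window

Winter


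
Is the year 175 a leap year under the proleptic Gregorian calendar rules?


Gregorian leap year rule: divisible by 4, but not by 100, unless also by 400.
175 is not divisible by 4 -> not a leap year

No


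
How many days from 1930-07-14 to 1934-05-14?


From 1930-07-14 to 1934-05-14
1930-07-14: days before July = 31 + 28 + 31 + 30 + 31 + 30 = 181 (1930 is not a leap year); day of year = 181 + 14 = 195
1934-05-14: days before May = 31 + 28 + 31 + 30 = 120 (1934 is not a leap year); day of year = 120 + 14 = 134
Rest of 1930: 365 - 195 = 170
Full years 1931 (365), 1932 (366), 1933 (365): 1096
Total = 170 + 1096 + 134 = 1400

1400 days


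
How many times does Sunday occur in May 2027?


May 2027 has 31 days
Anchor: Jan 1, 2027. With p = 2027 - 1 = 2026: (p + p//4 - p//100 + p//400) mod 7 = (2026 + 506 - 20 + 5) mod 7 = 2517 mod 7 = 4 -> Friday (Mon=0 ... Sun=6)
Days before May (Jan-Apr): 120; May 1 index = (4 + 120) mod 7 = 5 -> Saturday
First Sunday is May 2
Sundays: 2, 9, 16, 23, 30

5 Sundays


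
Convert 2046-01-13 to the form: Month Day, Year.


ISO 2046-01-13 parses as year=2046, month=01, day=13
Month 1 -> January

January 13, 2046


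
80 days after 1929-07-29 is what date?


Start: 1929-07-29, add 80 days
July 1929 has 31 days: 31 - 29 = 2 days to July 31 -> 78 left
August 1929 has 31 days -> 47 left
September 1929 has 30 days -> 17 left
October 1929: 17 <= 31 -> lands on October 17

Result: 1929-10-17


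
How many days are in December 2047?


December 2047

31 days


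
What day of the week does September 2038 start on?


Target: September 1, 2038
Anchor: Jan 1, 2038. With p = 2038 - 1 = 2037: (p + p//4 - p//100 + p//400) mod 7 = (2037 + 509 - 20 + 5) mod 7 = 2531 mod 7 = 4 -> Friday (Mon=0 ... Sun=6)
Days before September (Jan-Aug): 243 days
Weekday index = (4 + 243) mod 7 = 2

Wednesday


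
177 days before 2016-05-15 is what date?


Start: 2016-05-15, subtract 177 days
Back 15 days from May 15 reaches April 30, 2016 -> 162 left
April 2016 has 30 days -> back to March 31, 2016 -> 132 left
March 2016 has 31 days -> back to February 29, 2016 -> 101 left
February 2016 has 29 days -> back to January 31, 2016 -> 72 left
January 2016 has 31 days -> back to December 31, 2015 -> 41 left
December 2015 has 31 days -> back to November 30, 2015 -> 10 left
November 2015: 30 - 10 = 20 -> lands on November 20

Result: 2015-11-20


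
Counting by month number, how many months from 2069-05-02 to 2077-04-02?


From May 2069 to April 2077
8 years * 12 = 96 months, minus 1 month = 95

95 months


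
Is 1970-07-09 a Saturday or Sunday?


Anchor: Jan 1, 1970. With p = 1970 - 1 = 1969: (p + p//4 - p//100 + p//400) mod 7 = (1969 + 492 - 19 + 4) mod 7 = 2446 mod 7 = 3 -> Thursday (Mon=0 ... Sun=6)
Day of year: 190; offset = 189
Weekday index = (3 + 189) mod 7 = 3 -> Thursday
Weekend days: Saturday, Sunday

No


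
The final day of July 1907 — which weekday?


July 1907 has 31 days
Anchor: Jan 1, 1907. With p = 1907 - 1 = 1906: (p + p//4 - p//100 + p//400) mod 7 = (1906 + 476 - 19 + 4) mod 7 = 2367 mod 7 = 1 -> Tuesday (Mon=0 ... Sun=6)
Days before July (Jan-Jun): 181; July 1 index = (1 + 181) mod 7 = 0 -> Monday
Last day offset: 31 - 1 = 30 days
Weekday index = (0 + 30) mod 7 = 2

Wednesday, July 31


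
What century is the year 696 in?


Century = (year - 1) // 100 + 1
= (696 - 1) // 100 + 1
= 695 // 100 + 1
= 6 + 1

7th century


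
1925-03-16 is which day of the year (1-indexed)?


Date: March 16, 1925
Days in months 1 through 2: 59
Plus 16 days in March

Day of year: 75


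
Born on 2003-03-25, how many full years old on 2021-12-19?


Birth: 2003-03-25
Reference: 2021-12-19
Year difference: 2021 - 2003 = 18

18 years old


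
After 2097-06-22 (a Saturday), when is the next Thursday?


Current: Saturday
Target: Thursday
Days ahead: 5

Next Thursday: 2097-06-27


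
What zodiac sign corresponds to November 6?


Date: November 6
Conventional tropical zodiac dates: Scorpio from October 23 onward; Sagittarius starts November 22
November 6 falls within the Scorpio range

Scorpio


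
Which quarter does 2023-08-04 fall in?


Month: August (month 8)
Q1: Jan-Mar, Q2: Apr-Jun, Q3: Jul-Sep, Q4: Oct-Dec

Q3


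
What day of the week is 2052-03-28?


Date: March 28, 2052
Anchor: Jan 1, 2052. With p = 2052 - 1 = 2051: (p + p//4 - p//100 + p//400) mod 7 = (2051 + 512 - 20 + 5) mod 7 = 2548 mod 7 = 0 -> Monday (Mon=0 ... Sun=6)
Days before March (Jan-Feb): 60; offset = 60 + 28 - 1 = 87
Weekday index = (0 + 87) mod 7 = 3

Day of the week: Thursday


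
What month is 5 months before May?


May is month 5
5 - 5 = 0; wrap: 0 + 12 = 12

December


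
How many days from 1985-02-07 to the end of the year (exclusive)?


Day of year: 38 of 365
Remaining = 365 - 38

327 days


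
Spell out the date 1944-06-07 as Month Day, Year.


ISO 1944-06-07 parses as year=1944, month=06, day=07
Month 6 -> June

June 7, 1944


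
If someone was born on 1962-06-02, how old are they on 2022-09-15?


Birth: 1962-06-02
Reference: 2022-09-15
Year difference: 2022 - 1962 = 60

60 years old


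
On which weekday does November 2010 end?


November 2010 has 30 days
Anchor: Jan 1, 2010. With p = 2010 - 1 = 2009: (p + p//4 - p//100 + p//400) mod 7 = (2009 + 502 - 20 + 5) mod 7 = 2496 mod 7 = 4 -> Friday (Mon=0 ... Sun=6)
Days before November (Jan-Oct): 304; November 1 index = (4 + 304) mod 7 = 0 -> Monday
Last day offset: 30 - 1 = 29 days
Weekday index = (0 + 29) mod 7 = 1

Tuesday, November 30


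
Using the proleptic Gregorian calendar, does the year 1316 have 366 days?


Gregorian leap year rule: divisible by 4, but not by 100, unless also by 400.
1316 is divisible by 4 but not 100 -> leap year

Yes


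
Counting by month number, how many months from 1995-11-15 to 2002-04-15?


From November 1995 to April 2002
7 years * 12 = 84 months, minus 7 months = 77

77 months


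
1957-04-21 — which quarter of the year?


Month: April (month 4)
Q1: Jan-Mar, Q2: Apr-Jun, Q3: Jul-Sep, Q4: Oct-Dec

Q2


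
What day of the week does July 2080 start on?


Target: July 1, 2080
Anchor: Jan 1, 2080. With p = 2080 - 1 = 2079: (p + p//4 - p//100 + p//400) mod 7 = (2079 + 519 - 20 + 5) mod 7 = 2583 mod 7 = 0 -> Monday (Mon=0 ... Sun=6)
Days before July (Jan-Jun): 182 days
Weekday index = (0 + 182) mod 7 = 0

Monday


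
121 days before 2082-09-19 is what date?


Start: 2082-09-19, subtract 121 days
Back 19 days from September 19 reaches August 31, 2082 -> 102 left
August 2082 has 31 days -> back to July 31, 2082 -> 71 left
July 2082 has 31 days -> back to June 30, 2082 -> 40 left
June 2082 has 30 days -> back to May 31, 2082 -> 10 left
May 2082: 31 - 10 = 21 -> lands on May 21

Result: 2082-05-21


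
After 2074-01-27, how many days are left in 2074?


Day of year: 27 of 365
Remaining = 365 - 27

338 days


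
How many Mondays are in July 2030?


July 2030 has 31 days
Anchor: Jan 1, 2030. With p = 2030 - 1 = 2029: (p + p//4 - p//100 + p//400) mod 7 = (2029 + 507 - 20 + 5) mod 7 = 2521 mod 7 = 1 -> Tuesday (Mon=0 ... Sun=6)
Days before July (Jan-Jun): 181; July 1 index = (1 + 181) mod 7 = 0 -> Monday
First Monday is July 1
Mondays: 1, 8, 15, 22, 29

5 Mondays


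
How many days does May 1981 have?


May 1981

31 days


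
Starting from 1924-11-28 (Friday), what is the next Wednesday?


Current: Friday
Target: Wednesday
Days ahead: 5

Next Wednesday: 1924-12-03


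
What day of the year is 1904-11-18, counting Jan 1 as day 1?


Date: November 18, 1904
Days in months 1 through 10: 305
Plus 18 days in November

Day of year: 323


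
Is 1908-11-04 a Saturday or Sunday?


Anchor: Jan 1, 1908. With p = 1908 - 1 = 1907: (p + p//4 - p//100 + p//400) mod 7 = (1907 + 476 - 19 + 4) mod 7 = 2368 mod 7 = 2 -> Wednesday (Mon=0 ... Sun=6)
Day of year: 309; offset = 308
Weekday index = (2 + 308) mod 7 = 2 -> Wednesday
Weekend days: Saturday, Sunday

No


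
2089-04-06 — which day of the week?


Date: April 6, 2089
Anchor: Jan 1, 2089. With p = 2089 - 1 = 2088: (p + p//4 - p//100 + p//400) mod 7 = (2088 + 522 - 20 + 5) mod 7 = 2595 mod 7 = 5 -> Saturday (Mon=0 ... Sun=6)
Days before April (Jan-Mar): 90; offset = 90 + 6 - 1 = 95
Weekday index = (5 + 95) mod 7 = 2

Day of the week: Wednesday


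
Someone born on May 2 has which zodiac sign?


Date: May 2
Conventional tropical zodiac dates: Taurus from April 20 onward; Gemini starts May 21
May 2 falls within the Taurus range

Taurus


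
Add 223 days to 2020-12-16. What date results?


Start: 2020-12-16, add 223 days
December 2020 has 31 days: 31 - 16 = 15 days to December 31 -> 208 left
January 2021 has 31 days -> 177 left
February 2021 has 28 days -> 149 left
March 2021 has 31 days -> 118 left
April 2021 has 30 days -> 88 left
May 2021 has 31 days -> 57 left
June 2021 has 30 days -> 27 left
July 2021: 27 <= 31 -> lands on July 27

Result: 2021-07-27


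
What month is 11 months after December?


December is month 12
12 + 11 = 23; wrap: 23 - 12 = 11

November


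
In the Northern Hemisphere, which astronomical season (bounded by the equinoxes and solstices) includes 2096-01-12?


Date: January 12
Astronomical Winter (approx.; exact equinox/solstice day varies by year): December 21 to March 19
January 12 falls within the Winter window

Winter


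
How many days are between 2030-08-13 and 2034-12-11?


From 2030-08-13 to 2034-12-11
2030-08-13: days before August = 31 + 28 + 31 + 30 + 31 + 30 + 31 = 212 (2030 is not a leap year); day of year = 212 + 13 = 225
2034-12-11: days before December = 31 + 28 + 31 + 30 + 31 + 30 + 31 + 31 + 30 + 31 + 30 = 334 (2034 is not a leap year); day of year = 334 + 11 = 345
Rest of 2030: 365 - 225 = 140
Full years 2031 (365), 2032 (366), 2033 (365): 1096
Total = 140 + 1096 + 345 = 1581

1581 days


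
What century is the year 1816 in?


Century = (year - 1) // 100 + 1
= (1816 - 1) // 100 + 1
= 1815 // 100 + 1
= 18 + 1

19th century


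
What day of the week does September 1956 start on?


Target: September 1, 1956
Anchor: Jan 1, 1956. With p = 1956 - 1 = 1955: (p + p//4 - p//100 + p//400) mod 7 = (1955 + 488 - 19 + 4) mod 7 = 2428 mod 7 = 6 -> Sunday (Mon=0 ... Sun=6)
Days before September (Jan-Aug): 244 days
Weekday index = (6 + 244) mod 7 = 5

Saturday


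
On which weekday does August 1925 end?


August 1925 has 31 days
Anchor: Jan 1, 1925. With p = 1925 - 1 = 1924: (p + p//4 - p//100 + p//400) mod 7 = (1924 + 481 - 19 + 4) mod 7 = 2390 mod 7 = 3 -> Thursday (Mon=0 ... Sun=6)
Days before August (Jan-Jul): 212; August 1 index = (3 + 212) mod 7 = 5 -> Saturday
Last day offset: 31 - 1 = 30 days
Weekday index = (5 + 30) mod 7 = 0

Monday, August 31


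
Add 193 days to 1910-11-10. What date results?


Start: 1910-11-10, add 193 days
November 1910 has 30 days: 30 - 10 = 20 days to November 30 -> 173 left
December 1910 has 31 days -> 142 left
January 1911 has 31 days -> 111 left
February 1911 has 28 days -> 83 left
March 1911 has 31 days -> 52 left
April 1911 has 30 days -> 22 left
May 1911: 22 <= 31 -> lands on May 22

Result: 1911-05-22


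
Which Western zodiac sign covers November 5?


Date: November 5
Conventional tropical zodiac dates: Scorpio from October 23 onward; Sagittarius starts November 22
November 5 falls within the Scorpio range

Scorpio


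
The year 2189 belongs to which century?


Century = (year - 1) // 100 + 1
= (2189 - 1) // 100 + 1
= 2188 // 100 + 1
= 21 + 1

22nd century


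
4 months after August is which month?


August is month 8
8 + 4 = 12

December


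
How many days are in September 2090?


September 2090

30 days


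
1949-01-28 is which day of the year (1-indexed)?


Date: January 28, 1949
No months before January
Plus 28 days in January

Day of year: 28


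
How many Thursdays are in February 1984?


February 1984 has 29 days
Anchor: Jan 1, 1984. With p = 1984 - 1 = 1983: (p + p//4 - p//100 + p//400) mod 7 = (1983 + 495 - 19 + 4) mod 7 = 2463 mod 7 = 6 -> Sunday (Mon=0 ... Sun=6)
Days before February (Jan): 31; February 1 index = (6 + 31) mod 7 = 2 -> Wednesday
First Thursday is February 2
Thursdays: 2, 9, 16, 23

4 Thursdays


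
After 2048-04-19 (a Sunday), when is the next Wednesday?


Current: Sunday
Target: Wednesday
Days ahead: 3

Next Wednesday: 2048-04-22


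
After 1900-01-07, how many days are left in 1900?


Day of year: 7 of 365
Remaining = 365 - 7

358 days


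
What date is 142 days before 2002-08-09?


Start: 2002-08-09, subtract 142 days
Back 9 days from August 9 reaches July 31, 2002 -> 133 left
July 2002 has 31 days -> back to June 30, 2002 -> 102 left
June 2002 has 30 days -> back to May 31, 2002 -> 72 left
May 2002 has 31 days -> back to April 30, 2002 -> 41 left
April 2002 has 30 days -> back to March 31, 2002 -> 11 left
March 2002: 31 - 11 = 20 -> lands on March 20

Result: 2002-03-20


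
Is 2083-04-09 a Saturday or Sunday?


Anchor: Jan 1, 2083. With p = 2083 - 1 = 2082: (p + p//4 - p//100 + p//400) mod 7 = (2082 + 520 - 20 + 5) mod 7 = 2587 mod 7 = 4 -> Friday (Mon=0 ... Sun=6)
Day of year: 99; offset = 98
Weekday index = (4 + 98) mod 7 = 4 -> Friday
Weekend days: Saturday, Sunday

No


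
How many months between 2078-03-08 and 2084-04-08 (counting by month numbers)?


From March 2078 to April 2084
6 years * 12 = 72 months, plus 1 month = 73

73 months


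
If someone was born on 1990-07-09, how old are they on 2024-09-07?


Birth: 1990-07-09
Reference: 2024-09-07
Year difference: 2024 - 1990 = 34

34 years old


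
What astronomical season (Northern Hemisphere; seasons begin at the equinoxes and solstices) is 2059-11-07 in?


Date: November 7
Astronomical Autumn (approx.; exact equinox/solstice day varies by year): September 22 to December 20
November 7 falls within the Autumn window

Autumn


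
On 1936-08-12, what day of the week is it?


Date: August 12, 1936
Anchor: Jan 1, 1936. With p = 1936 - 1 = 1935: (p + p//4 - p//100 + p//400) mod 7 = (1935 + 483 - 19 + 4) mod 7 = 2403 mod 7 = 2 -> Wednesday (Mon=0 ... Sun=6)
Days before August (Jan-Jul): 213; offset = 213 + 12 - 1 = 224
Weekday index = (2 + 224) mod 7 = 2

Day of the week: Wednesday


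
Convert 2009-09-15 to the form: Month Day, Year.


ISO 2009-09-15 parses as year=2009, month=09, day=15
Month 9 -> September

September 15, 2009


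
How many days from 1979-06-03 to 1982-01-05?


From 1979-06-03 to 1982-01-05
1979-06-03: days before June = 31 + 28 + 31 + 30 + 31 = 151 (1979 is not a leap year); day of year = 151 + 3 = 154
1982-01-05: day of year = 5
Rest of 1979: 365 - 154 = 211
Full years 1980 (366), 1981 (365): 731
Total = 211 + 731 + 5 = 947

947 days


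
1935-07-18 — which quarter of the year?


Month: July (month 7)
Q1: Jan-Mar, Q2: Apr-Jun, Q3: Jul-Sep, Q4: Oct-Dec

Q3


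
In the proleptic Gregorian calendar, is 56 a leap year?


Gregorian leap year rule: divisible by 4, but not by 100, unless also by 400.
56 is divisible by 4 but not 100 -> leap year

Yes


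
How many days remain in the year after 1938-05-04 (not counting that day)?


Day of year: 124 of 365
Remaining = 365 - 124

241 days


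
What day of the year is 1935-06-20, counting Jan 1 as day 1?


Date: June 20, 1935
Days in months 1 through 5: 151
Plus 20 days in June

Day of year: 171


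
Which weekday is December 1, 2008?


Target: December 1, 2008
Anchor: Jan 1, 2008. With p = 2008 - 1 = 2007: (p + p//4 - p//100 + p//400) mod 7 = (2007 + 501 - 20 + 5) mod 7 = 2493 mod 7 = 1 -> Tuesday (Mon=0 ... Sun=6)
Days before December (Jan-Nov): 335 days
Weekday index = (1 + 335) mod 7 = 0

Monday


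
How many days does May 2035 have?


May 2035

31 days


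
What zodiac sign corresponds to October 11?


Date: October 11
Conventional tropical zodiac dates: Libra from September 23 onward; Scorpio starts October 23
October 11 falls within the Libra range

Libra


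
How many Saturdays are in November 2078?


November 2078 has 30 days
Anchor: Jan 1, 2078. With p = 2078 - 1 = 2077: (p + p//4 - p//100 + p//400) mod 7 = (2077 + 519 - 20 + 5) mod 7 = 2581 mod 7 = 5 -> Saturday (Mon=0 ... Sun=6)
Days before November (Jan-Oct): 304; November 1 index = (5 + 304) mod 7 = 1 -> Tuesday
First Saturday is November 5
Saturdays: 5, 12, 19, 26

4 Saturdays


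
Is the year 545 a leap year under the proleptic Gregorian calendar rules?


Gregorian leap year rule: divisible by 4, but not by 100, unless also by 400.
545 is not divisible by 4 -> not a leap year

No


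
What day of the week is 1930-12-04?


Date: December 4, 1930
Anchor: Jan 1, 1930. With p = 1930 - 1 = 1929: (p + p//4 - p//100 + p//400) mod 7 = (1929 + 482 - 19 + 4) mod 7 = 2396 mod 7 = 2 -> Wednesday (Mon=0 ... Sun=6)
Days before December (Jan-Nov): 334; offset = 334 + 4 - 1 = 337
Weekday index = (2 + 337) mod 7 = 3

Day of the week: Thursday


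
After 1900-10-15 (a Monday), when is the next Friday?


Current: Monday
Target: Friday
Days ahead: 4

Next Friday: 1900-10-19


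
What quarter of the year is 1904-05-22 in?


Month: May (month 5)
Q1: Jan-Mar, Q2: Apr-Jun, Q3: Jul-Sep, Q4: Oct-Dec

Q2


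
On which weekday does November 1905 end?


November 1905 has 30 days
Anchor: Jan 1, 1905. With p = 1905 - 1 = 1904: (p + p//4 - p//100 + p//400) mod 7 = (1904 + 476 - 19 + 4) mod 7 = 2365 mod 7 = 6 -> Sunday (Mon=0 ... Sun=6)
Days before November (Jan-Oct): 304; November 1 index = (6 + 304) mod 7 = 2 -> Wednesday
Last day offset: 30 - 1 = 29 days
Weekday index = (2 + 29) mod 7 = 3

Thursday, November 30


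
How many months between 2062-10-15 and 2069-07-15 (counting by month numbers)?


From October 2062 to July 2069
7 years * 12 = 84 months, minus 3 months = 81

81 months


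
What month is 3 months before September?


September is month 9
9 - 3 = 6

June


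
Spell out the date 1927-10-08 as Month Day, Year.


ISO 1927-10-08 parses as year=1927, month=10, day=08
Month 10 -> October

October 8, 1927


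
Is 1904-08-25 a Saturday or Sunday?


Anchor: Jan 1, 1904. With p = 1904 - 1 = 1903: (p + p//4 - p//100 + p//400) mod 7 = (1903 + 475 - 19 + 4) mod 7 = 2363 mod 7 = 4 -> Friday (Mon=0 ... Sun=6)
Day of year: 238; offset = 237
Weekday index = (4 + 237) mod 7 = 3 -> Thursday
Weekend days: Saturday, Sunday

No


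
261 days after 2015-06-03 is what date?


Start: 2015-06-03, add 261 days
June 2015 has 30 days: 30 - 3 = 27 days to June 30 -> 234 left
July 2015 has 31 days -> 203 left
August 2015 has 31 days -> 172 left
September 2015 has 30 days -> 142 left
October 2015 has 31 days -> 111 left
November 2015 has 30 days -> 81 left
December 2015 has 31 days -> 50 left
January 2016 has 31 days -> 19 left
February 2016: 19 <= 29 -> lands on February 19

Result: 2016-02-19


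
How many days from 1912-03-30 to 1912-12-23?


From 1912-03-30 to 1912-12-23
1912-03-30: days before March = 31 + 29 = 60 (1912 is a leap year); day of year = 60 + 30 = 90
1912-12-23: days before December = 31 + 29 + 31 + 30 + 31 + 30 + 31 + 31 + 30 + 31 + 30 = 335 (1912 is a leap year); day of year = 335 + 23 = 358
Same year: 358 - 90 = 268

268 days


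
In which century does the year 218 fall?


Century = (year - 1) // 100 + 1
= (218 - 1) // 100 + 1
= 217 // 100 + 1
= 2 + 1

3rd century


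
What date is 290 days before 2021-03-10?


Start: 2021-03-10, subtract 290 days
Back 10 days from March 10 reaches February 28, 2021 -> 280 left
February 2021 has 28 days -> back to January 31, 2021 -> 252 left
January 2021 has 31 days -> back to December 31, 2020 -> 221 left
December 2020 has 31 days -> back to November 30, 2020 -> 190 left
November 2020 has 30 days -> back to October 31, 2020 -> 160 left
October 2020 has 31 days -> back to September 30, 2020 -> 129 left
September 2020 has 30 days -> back to August 31, 2020 -> 99 left
August 2020 has 31 days -> back to July 31, 2020 -> 68 left
July 2020 has 31 days -> back to June 30, 2020 -> 37 left
June 2020 has 30 days -> back to May 31, 2020 -> 7 left
May 2020: 31 - 7 = 24 -> lands on May 24

Result: 2020-05-24


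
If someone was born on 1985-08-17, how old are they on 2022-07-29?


Birth: 1985-08-17
Reference: 2022-07-29
Year difference: 2022 - 1985 = 37
Birthday not yet reached in 2022, subtract 1

36 years old


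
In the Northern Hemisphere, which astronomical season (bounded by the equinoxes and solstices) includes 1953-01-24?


Date: January 24
Astronomical Winter (approx.; exact equinox/solstice day varies by year): December 21 to March 19
January 24 falls within the Winter window

Winter


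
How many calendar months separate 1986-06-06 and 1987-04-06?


From June 1986 to April 1987
1 year * 12 = 12 months, minus 2 months = 10

10 months


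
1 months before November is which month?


November is month 11
11 - 1 = 10

October


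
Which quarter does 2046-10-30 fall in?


Month: October (month 10)
Q1: Jan-Mar, Q2: Apr-Jun, Q3: Jul-Sep, Q4: Oct-Dec

Q4


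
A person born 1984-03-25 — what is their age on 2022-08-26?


Birth: 1984-03-25
Reference: 2022-08-26
Year difference: 2022 - 1984 = 38

38 years old


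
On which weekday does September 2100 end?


September 2100 has 30 days
Anchor: Jan 1, 2100. With p = 2100 - 1 = 2099: (p + p//4 - p//100 + p//400) mod 7 = (2099 + 524 - 20 + 5) mod 7 = 2608 mod 7 = 4 -> Friday (Mon=0 ... Sun=6)
Days before September (Jan-Aug): 243; September 1 index = (4 + 243) mod 7 = 2 -> Wednesday
Last day offset: 30 - 1 = 29 days
Weekday index = (2 + 29) mod 7 = 3

Thursday, September 30


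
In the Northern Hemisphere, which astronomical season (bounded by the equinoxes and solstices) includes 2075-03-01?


Date: March 1
Astronomical Winter (approx.; exact equinox/solstice day varies by year): December 21 to March 19
March 1 falls within the Winter window

Winter


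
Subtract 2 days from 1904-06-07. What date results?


Start: 1904-06-07, subtract 2 days
7 - 2 = 5 stays within June 1904

Result: 1904-06-05


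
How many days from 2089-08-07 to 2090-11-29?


From 2089-08-07 to 2090-11-29
2089-08-07: days before August = 31 + 28 + 31 + 30 + 31 + 30 + 31 = 212 (2089 is not a leap year); day of year = 212 + 7 = 219
2090-11-29: days before November = 31 + 28 + 31 + 30 + 31 + 30 + 31 + 31 + 30 + 31 = 304 (2090 is not a leap year); day of year = 304 + 29 = 333
Rest of 2089: 365 - 219 = 146
Total = 146 + 333 = 479

479 days


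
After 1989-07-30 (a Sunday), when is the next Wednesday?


Current: Sunday
Target: Wednesday
Days ahead: 3

Next Wednesday: 1989-08-02


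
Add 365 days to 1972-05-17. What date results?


Start: 1972-05-17, add 365 days
May 1972 has 31 days: 31 - 17 = 14 days to May 31 -> 351 left
June 1972 has 30 days -> 321 left
July 1972 has 31 days -> 290 left
August 1972 has 31 days -> 259 left
September 1972 has 30 days -> 229 left
October 1972 has 31 days -> 198 left
November 1972 has 30 days -> 168 left
December 1972 has 31 days -> 137 left
January 1973 has 31 days -> 106 left
February 1973 has 28 days -> 78 left
March 1973 has 31 days -> 47 left
April 1973 has 30 days -> 17 left
May 1973: 17 <= 31 -> lands on May 17

Result: 1973-05-17


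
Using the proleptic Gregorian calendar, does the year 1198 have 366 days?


Gregorian leap year rule: divisible by 4, but not by 100, unless also by 400.
1198 is not divisible by 4 -> not a leap year

No


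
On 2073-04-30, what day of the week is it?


Date: April 30, 2073
Anchor: Jan 1, 2073. With p = 2073 - 1 = 2072: (p + p//4 - p//100 + p//400) mod 7 = (2072 + 518 - 20 + 5) mod 7 = 2575 mod 7 = 6 -> Sunday (Mon=0 ... Sun=6)
Days before April (Jan-Mar): 90; offset = 90 + 30 - 1 = 119
Weekday index = (6 + 119) mod 7 = 6

Day of the week: Sunday


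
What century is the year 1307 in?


Century = (year - 1) // 100 + 1
= (1307 - 1) // 100 + 1
= 1306 // 100 + 1
= 13 + 1

14th century


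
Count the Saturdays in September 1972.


September 1972 has 30 days
Anchor: Jan 1, 1972. With p = 1972 - 1 = 1971: (p + p//4 - p//100 + p//400) mod 7 = (1971 + 492 - 19 + 4) mod 7 = 2448 mod 7 = 5 -> Saturday (Mon=0 ... Sun=6)
Days before September (Jan-Aug): 244; September 1 index = (5 + 244) mod 7 = 4 -> Friday
First Saturday is September 2
Saturdays: 2, 9, 16, 23, 30

5 Saturdays


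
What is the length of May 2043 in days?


May 2043

31 days


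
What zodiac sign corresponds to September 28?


Date: September 28
Conventional tropical zodiac dates: Libra from September 23 onward; Scorpio starts October 23
September 28 falls within the Libra range

Libra


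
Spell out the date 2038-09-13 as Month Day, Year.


ISO 2038-09-13 parses as year=2038, month=09, day=13
Month 9 -> September

September 13, 2038


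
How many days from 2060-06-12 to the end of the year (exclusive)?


Day of year: 164 of 366
Remaining = 366 - 164

202 days


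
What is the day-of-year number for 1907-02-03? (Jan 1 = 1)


Date: February 3, 1907
Days in months 1 through 1: 31
Plus 3 days in February

Day of year: 34


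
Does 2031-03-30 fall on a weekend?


Anchor: Jan 1, 2031. With p = 2031 - 1 = 2030: (p + p//4 - p//100 + p//400) mod 7 = (2030 + 507 - 20 + 5) mod 7 = 2522 mod 7 = 2 -> Wednesday (Mon=0 ... Sun=6)
Day of year: 89; offset = 88
Weekday index = (2 + 88) mod 7 = 6 -> Sunday
Weekend days: Saturday, Sunday

Yes


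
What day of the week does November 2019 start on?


Target: November 1, 2019
Anchor: Jan 1, 2019. With p = 2019 - 1 = 2018: (p + p//4 - p//100 + p//400) mod 7 = (2018 + 504 - 20 + 5) mod 7 = 2507 mod 7 = 1 -> Tuesday (Mon=0 ... Sun=6)
Days before November (Jan-Oct): 304 days
Weekday index = (1 + 304) mod 7 = 4

Friday


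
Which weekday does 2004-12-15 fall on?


Date: December 15, 2004
Anchor: Jan 1, 2004. With p = 2004 - 1 = 2003: (p + p//4 - p//100 + p//400) mod 7 = (2003 + 500 - 20 + 5) mod 7 = 2488 mod 7 = 3 -> Thursday (Mon=0 ... Sun=6)
Days before December (Jan-Nov): 335; offset = 335 + 15 - 1 = 349
Weekday index = (3 + 349) mod 7 = 2

Day of the week: Wednesday


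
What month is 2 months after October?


October is month 10
10 + 2 = 12

December


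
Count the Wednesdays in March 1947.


March 1947 has 31 days
Anchor: Jan 1, 1947. With p = 1947 - 1 = 1946: (p + p//4 - p//100 + p//400) mod 7 = (1946 + 486 - 19 + 4) mod 7 = 2417 mod 7 = 2 -> Wednesday (Mon=0 ... Sun=6)
Days before March (Jan-Feb): 59; March 1 index = (2 + 59) mod 7 = 5 -> Saturday
First Wednesday is March 5
Wednesdays: 5, 12, 19, 26

4 Wednesdays


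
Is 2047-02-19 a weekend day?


Anchor: Jan 1, 2047. With p = 2047 - 1 = 2046: (p + p//4 - p//100 + p//400) mod 7 = (2046 + 511 - 20 + 5) mod 7 = 2542 mod 7 = 1 -> Tuesday (Mon=0 ... Sun=6)
Day of year: 50; offset = 49
Weekday index = (1 + 49) mod 7 = 1 -> Tuesday
Weekend days: Saturday, Sunday

No


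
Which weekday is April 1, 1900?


Target: April 1, 1900
Anchor: Jan 1, 1900. With p = 1900 - 1 = 1899: (p + p//4 - p//100 + p//400) mod 7 = (1899 + 474 - 18 + 4) mod 7 = 2359 mod 7 = 0 -> Monday (Mon=0 ... Sun=6)
Days before April (Jan-Mar): 90 days
Weekday index = (0 + 90) mod 7 = 6

Sunday


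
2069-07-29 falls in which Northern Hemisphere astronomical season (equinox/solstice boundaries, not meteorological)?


Date: July 29
Astronomical Summer (approx.; exact equinox/solstice day varies by year): June 21 to September 21
July 29 falls within the Summer window

Summer


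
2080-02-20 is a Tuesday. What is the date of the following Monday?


Current: Tuesday
Target: Monday
Days ahead: 6

Next Monday: 2080-02-26


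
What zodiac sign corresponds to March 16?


Date: March 16
Conventional tropical zodiac dates: Pisces from February 19 onward; Aries starts March 21
March 16 falls within the Pisces range

Pisces


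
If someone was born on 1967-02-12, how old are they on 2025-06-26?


Birth: 1967-02-12
Reference: 2025-06-26
Year difference: 2025 - 1967 = 58

58 years old


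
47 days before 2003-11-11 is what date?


Start: 2003-11-11, subtract 47 days
Back 11 days from November 11 reaches October 31, 2003 -> 36 left
October 2003 has 31 days -> back to September 30, 2003 -> 5 left
September 2003: 30 - 5 = 25 -> lands on September 25

Result: 2003-09-25


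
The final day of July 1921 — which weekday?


July 1921 has 31 days
Anchor: Jan 1, 1921. With p = 1921 - 1 = 1920: (p + p//4 - p//100 + p//400) mod 7 = (1920 + 480 - 19 + 4) mod 7 = 2385 mod 7 = 5 -> Saturday (Mon=0 ... Sun=6)
Days before July (Jan-Jun): 181; July 1 index = (5 + 181) mod 7 = 4 -> Friday
Last day offset: 31 - 1 = 30 days
Weekday index = (4 + 30) mod 7 = 6

Sunday, July 31


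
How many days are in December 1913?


December 1913

31 days


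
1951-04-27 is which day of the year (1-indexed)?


Date: April 27, 1951
Days in months 1 through 3: 90
Plus 27 days in April

Day of year: 117


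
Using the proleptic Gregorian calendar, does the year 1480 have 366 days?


Gregorian leap year rule: divisible by 4, but not by 100, unless also by 400.
1480 is divisible by 4 but not 100 -> leap year

Yes


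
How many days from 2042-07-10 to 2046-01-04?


From 2042-07-10 to 2046-01-04
2042-07-10: days before July = 31 + 28 + 31 + 30 + 31 + 30 = 181 (2042 is not a leap year); day of year = 181 + 10 = 191
2046-01-04: day of year = 4
Rest of 2042: 365 - 191 = 174
Full years 2043 (365), 2044 (366), 2045 (365): 1096
Total = 174 + 1096 + 4 = 1274

1274 days


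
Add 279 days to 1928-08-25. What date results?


Start: 1928-08-25, add 279 days
August 1928 has 31 days: 31 - 25 = 6 days to August 31 -> 273 left
September 1928 has 30 days -> 243 left
October 1928 has 31 days -> 212 left
November 1928 has 30 days -> 182 left
December 1928 has 31 days -> 151 left
January 1929 has 31 days -> 120 left
February 1929 has 28 days -> 92 left
March 1929 has 31 days -> 61 left
April 1929 has 30 days -> 31 left
May 1929: 31 <= 31 -> lands on May 31

Result: 1929-05-31


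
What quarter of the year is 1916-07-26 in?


Month: July (month 7)
Q1: Jan-Mar, Q2: Apr-Jun, Q3: Jul-Sep, Q4: Oct-Dec

Q3


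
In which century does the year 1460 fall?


Century = (year - 1) // 100 + 1
= (1460 - 1) // 100 + 1
= 1459 // 100 + 1
= 14 + 1

15th century


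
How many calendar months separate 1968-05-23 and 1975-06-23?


From May 1968 to June 1975
7 years * 12 = 84 months, plus 1 month = 85

85 months


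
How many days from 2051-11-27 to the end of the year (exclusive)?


Day of year: 331 of 365
Remaining = 365 - 331

34 days


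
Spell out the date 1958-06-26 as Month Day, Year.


ISO 1958-06-26 parses as year=1958, month=06, day=26
Month 6 -> June

June 26, 1958


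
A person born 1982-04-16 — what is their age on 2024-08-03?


Birth: 1982-04-16
Reference: 2024-08-03
Year difference: 2024 - 1982 = 42

42 years old


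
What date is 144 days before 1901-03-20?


Start: 1901-03-20, subtract 144 days
Back 20 days from March 20 reaches February 28, 1901 -> 124 left
February 1901 has 28 days -> back to January 31, 1901 -> 96 left
January 1901 has 31 days -> back to December 31, 1900 -> 65 left
December 1900 has 31 days -> back to November 30, 1900 -> 34 left
November 1900 has 30 days -> back to October 31, 1900 -> 4 left
October 1900: 31 - 4 = 27 -> lands on October 27

Result: 1900-10-27


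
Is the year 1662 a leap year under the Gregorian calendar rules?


Gregorian leap year rule: divisible by 4, but not by 100, unless also by 400.
1662 is not divisible by 4 -> not a leap year

No


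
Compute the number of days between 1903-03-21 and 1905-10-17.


From 1903-03-21 to 1905-10-17
1903-03-21: days before March = 31 + 28 = 59 (1903 is not a leap year); day of year = 59 + 21 = 80
1905-10-17: days before October = 31 + 28 + 31 + 30 + 31 + 30 + 31 + 31 + 30 = 273 (1905 is not a leap year); day of year = 273 + 17 = 290
Rest of 1903: 365 - 80 = 285
Full years 1904 (366): 366
Total = 285 + 366 + 290 = 941

941 days


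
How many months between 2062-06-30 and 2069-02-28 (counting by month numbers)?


From June 2062 to February 2069
7 years * 12 = 84 months, minus 4 months = 80

80 months


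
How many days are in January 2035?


January 2035

31 days


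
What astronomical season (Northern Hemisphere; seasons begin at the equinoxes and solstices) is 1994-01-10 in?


Date: January 10
Astronomical Winter (approx.; exact equinox/solstice day varies by year): December 21 to March 19
January 10 falls within the Winter window

Winter
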